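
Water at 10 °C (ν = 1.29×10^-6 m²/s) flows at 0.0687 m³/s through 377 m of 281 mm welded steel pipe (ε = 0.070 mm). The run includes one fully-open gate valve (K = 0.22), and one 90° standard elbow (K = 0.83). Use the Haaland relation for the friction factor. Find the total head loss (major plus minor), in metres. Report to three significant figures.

V = 4Q/(πD²) = 1.108 m/s; V²/2g = 0.06255 m
Re = 2.41×10^5, ε/D = 2.49×10^-4 → f = 0.01682 (Haaland)
Major: h_f = f(L/D)·V²/2g = 0.01682·1342·0.06255 = 1.411 m
Minor: ΣK = 1.05; h_m = ΣK·V²/2g = 0.06567 m
Total H_L = 1.411 + 0.06567 = 1.477 m

H_L ≈ 1.48 m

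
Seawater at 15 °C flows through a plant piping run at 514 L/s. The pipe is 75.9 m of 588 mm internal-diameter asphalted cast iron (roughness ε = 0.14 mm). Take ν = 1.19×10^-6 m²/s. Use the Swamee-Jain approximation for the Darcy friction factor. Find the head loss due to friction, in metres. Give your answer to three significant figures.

V = 4Q/(πD²) = 4·0.514/(π·0.588²) = 1.893 m/s
Re = VD/ν = 1.893·0.588/1.19×10^-6 = 9.35×10^5 → turbulent
ε/D = 0.14/588 = 2.38×10^-4
Swamee-Jain: f = 0.01522
h_f = f(L/D)V²/(2g) = 0.01522·(75.9/0.588)·1.893²/(2·9.81) = 0.3588 m

h_f ≈ 0.359 m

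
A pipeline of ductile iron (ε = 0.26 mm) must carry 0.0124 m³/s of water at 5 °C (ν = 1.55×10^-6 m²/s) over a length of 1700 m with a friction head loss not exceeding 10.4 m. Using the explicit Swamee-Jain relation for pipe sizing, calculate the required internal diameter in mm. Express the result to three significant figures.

Swamee-Jain (Type III): D = 0.66·[ε^1.25·(LQ²/(gh_f))^4.75 + ν·Q^9.4·(L/(gh_f))^5.2]^0.04
LQ²/(gh_f) = 0.002562; L/(gh_f) = 16.66
Term 1 = ε^1.25·(…)^4.75 = 1.62×10^-17; Term 2 = ν·Q^9.4·(…)^5.2 = 4.18×10^-18
D = 0.66·(1.62×10^-17 + 4.18×10^-18)^0.04 = 0.1419 m = 142 mm
Check: V = 0.784 m/s, Re = 7.18×10^4, f = 0.02550, h_f = 9.58 m ≈ 10.4 m ✓

D ≈ 142 mm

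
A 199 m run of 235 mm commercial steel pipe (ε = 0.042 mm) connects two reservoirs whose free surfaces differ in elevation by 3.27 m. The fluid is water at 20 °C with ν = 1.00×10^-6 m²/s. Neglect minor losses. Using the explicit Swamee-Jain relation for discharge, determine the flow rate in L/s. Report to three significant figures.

Swamee-Jain (Type II): Q = -0.965·√(gD⁵h_f/L)·ln[ε/(3.7D) + √(3.17ν²L/(gD³h_f))]
√(gD⁵h_f/L) = √(9.81·0.235⁵·3.27/199) = 0.01075
ε/(3.7D) = 4.83×10^-5; √(3.17ν²L/(gD³h_f)) = 3.89×10^-5
Q = -0.965·0.01075·ln(8.723×10^-5) = 0.09695 m³/s
Check: V = 2.24 m/s, Re = 5.25×10^5, f = 0.01524, h_f = 3.29 m ≈ 3.27 m ✓

Q ≈ 97.0 L/s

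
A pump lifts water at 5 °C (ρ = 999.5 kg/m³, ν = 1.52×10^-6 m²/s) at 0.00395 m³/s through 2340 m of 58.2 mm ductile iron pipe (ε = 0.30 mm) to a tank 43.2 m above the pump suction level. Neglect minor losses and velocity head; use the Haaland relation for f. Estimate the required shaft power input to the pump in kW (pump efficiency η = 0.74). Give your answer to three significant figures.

P_shaft ≈ 9.86 kW

V = 4Q/(πD²) = 1.485 m/s; Re = 5.69×10^4; ε/D = 0.00515; f = 0.03215
h_f = f(L/D)V²/2g = 145.2 m
Total head H = z + h_f = 43.2 + 145.2 = 188.4 m
P_hyd = ρgQH = 999.5·9.81·0.00395·188.4 = 7.298 kW
P_shaft = P_hyd/η = 7.298/0.74 = 9.863 kW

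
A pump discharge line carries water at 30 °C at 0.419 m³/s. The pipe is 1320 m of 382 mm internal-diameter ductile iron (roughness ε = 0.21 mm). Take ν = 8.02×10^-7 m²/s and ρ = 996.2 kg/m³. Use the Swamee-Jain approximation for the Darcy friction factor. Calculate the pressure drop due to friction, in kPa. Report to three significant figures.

Δp ≈ 401 kPa

V = 4Q/(πD²) = 4·0.419/(π·0.382²) = 3.656 m/s
Re = VD/ν = 3.656·0.382/8.02×10^-7 = 1.74×10^6 → turbulent
ε/D = 0.21/382 = 5.50×10^-4
Swamee-Jain: f = 0.01741
h_f = f(L/D)V²/(2g) = 0.01741·(1320/0.382)·3.656²/(2·9.81) = 40.99 m
Δp = ρg·h_f = 996.2·9.81·40.99 = 400.5 kPa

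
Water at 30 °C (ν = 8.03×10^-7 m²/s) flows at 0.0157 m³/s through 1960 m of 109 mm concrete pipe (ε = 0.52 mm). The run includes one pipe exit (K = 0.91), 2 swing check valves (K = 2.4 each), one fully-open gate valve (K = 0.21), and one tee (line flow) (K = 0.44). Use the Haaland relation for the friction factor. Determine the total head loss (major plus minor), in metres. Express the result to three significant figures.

H_L ≈ 79.8 m

V = 4Q/(πD²) = 1.683 m/s; V²/2g = 0.1443 m
Re = 2.28×10^5, ε/D = 0.00477 → f = 0.03039 (Haaland)
Major: h_f = f(L/D)·V²/2g = 0.03039·17982·0.1443 = 78.85 m
Minor: ΣK = 6.36; h_m = ΣK·V²/2g = 0.9176 m
Total H_L = 78.85 + 0.9176 = 79.76 m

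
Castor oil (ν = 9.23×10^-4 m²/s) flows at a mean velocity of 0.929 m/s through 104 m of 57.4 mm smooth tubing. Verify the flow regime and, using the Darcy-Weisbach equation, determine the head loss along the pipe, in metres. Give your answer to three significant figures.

Re = VD/ν = 0.929·0.05740/9.23×10^-4 = 57.8 → laminar (Re < 2300)
f = 64/Re = 1.108
h_f = f(L/D)V²/(2g) = 1.108·(104/0.05740)·0.929²/(2·9.81) = 88.29 m

h_f ≈ 88.3 m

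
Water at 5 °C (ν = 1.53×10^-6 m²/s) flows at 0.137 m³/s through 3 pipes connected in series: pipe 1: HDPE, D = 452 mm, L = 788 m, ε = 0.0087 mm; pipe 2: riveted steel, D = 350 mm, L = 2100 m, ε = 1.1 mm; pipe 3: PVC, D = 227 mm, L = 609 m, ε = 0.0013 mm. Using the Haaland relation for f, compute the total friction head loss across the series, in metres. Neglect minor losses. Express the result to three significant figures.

H ≈ 38.2 m

Pipe 1: V = 0.8538 m/s, Re = 2.52×10^5, ε/D = 1.92×10^-5, f = 0.01496, h_1 = f(L/D)V²/2g = 0.9692 m
Pipe 2: V = 1.424 m/s, Re = 3.26×10^5, ε/D = 0.00314, f = 0.02692, h_2 = f(L/D)V²/2g = 16.70 m
Pipe 3: V = 3.385 m/s, Re = 5.02×10^5, ε/D = 5.73×10^-6, f = 0.01312, h_3 = f(L/D)V²/2g = 20.55 m
Series → Q common, losses add: H = Σh = 38.22 m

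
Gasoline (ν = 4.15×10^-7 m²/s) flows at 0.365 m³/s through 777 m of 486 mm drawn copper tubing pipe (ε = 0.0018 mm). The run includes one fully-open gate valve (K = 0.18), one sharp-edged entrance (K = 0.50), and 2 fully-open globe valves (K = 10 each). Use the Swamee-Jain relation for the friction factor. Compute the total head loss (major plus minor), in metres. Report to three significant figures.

V = 4Q/(πD²) = 1.968 m/s; V²/2g = 0.1973 m
Re = 2.30×10^6, ε/D = 3.70×10^-6 → f = 0.01029 (Swamee-Jain)
Major: h_f = f(L/D)·V²/2g = 0.01029·1599·0.1973 = 3.246 m
Minor: ΣK = 20.7; h_m = ΣK·V²/2g = 4.080 m
Total H_L = 3.246 + 4.080 = 7.327 m

H_L ≈ 7.33 m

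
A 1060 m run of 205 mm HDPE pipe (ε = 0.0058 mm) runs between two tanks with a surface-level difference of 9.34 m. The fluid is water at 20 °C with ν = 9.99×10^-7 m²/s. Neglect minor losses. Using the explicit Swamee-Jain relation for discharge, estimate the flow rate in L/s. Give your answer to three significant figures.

Swamee-Jain (Type II): Q = -0.965·√(gD⁵h_f/L)·ln[ε/(3.7D) + √(3.17ν²L/(gD³h_f))]
√(gD⁵h_f/L) = √(9.81·0.205⁵·9.34/1060) = 0.005594
ε/(3.7D) = 7.65×10^-6; √(3.17ν²L/(gD³h_f)) = 6.52×10^-5
Q = -0.965·0.005594·ln(7.283×10^-5) = 0.05143 m³/s
Check: V = 1.56 m/s, Re = 3.20×10^5, f = 0.01454, h_f = 9.31 m ≈ 9.34 m ✓

Q ≈ 51.4 L/s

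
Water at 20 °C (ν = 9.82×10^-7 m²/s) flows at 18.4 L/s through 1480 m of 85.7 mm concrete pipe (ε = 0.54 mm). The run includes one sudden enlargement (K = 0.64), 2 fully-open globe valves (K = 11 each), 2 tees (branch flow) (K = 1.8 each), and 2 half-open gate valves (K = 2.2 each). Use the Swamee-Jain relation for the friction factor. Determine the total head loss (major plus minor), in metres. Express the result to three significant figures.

H_L ≈ 312 m

V = 4Q/(πD²) = 3.190 m/s; V²/2g = 0.5186 m
Re = 2.78×10^5, ε/D = 0.00630 → f = 0.03304 (Swamee-Jain)
Major: h_f = f(L/D)·V²/2g = 0.03304·17270·0.5186 = 295.9 m
Minor: ΣK = 30.6; h_m = ΣK·V²/2g = 15.89 m
Total H_L = 295.9 + 15.89 = 311.8 m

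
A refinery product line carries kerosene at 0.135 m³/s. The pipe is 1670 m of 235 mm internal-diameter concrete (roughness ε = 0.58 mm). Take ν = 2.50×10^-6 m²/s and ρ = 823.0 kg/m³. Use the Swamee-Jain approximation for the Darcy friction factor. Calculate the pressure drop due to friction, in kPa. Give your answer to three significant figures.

V = 4Q/(πD²) = 4·0.135/(π·0.235²) = 3.112 m/s
Re = VD/ν = 3.112·0.235/2.50×10^-6 = 2.93×10^5 → turbulent
ε/D = 0.58/235 = 0.00247
Swamee-Jain: f = 0.02547
h_f = f(L/D)V²/(2g) = 0.02547·(1670/0.235)·3.112²/(2·9.81) = 89.37 m
Δp = ρg·h_f = 823.0·9.81·89.37 = 721.5 kPa

Δp ≈ 722 kPa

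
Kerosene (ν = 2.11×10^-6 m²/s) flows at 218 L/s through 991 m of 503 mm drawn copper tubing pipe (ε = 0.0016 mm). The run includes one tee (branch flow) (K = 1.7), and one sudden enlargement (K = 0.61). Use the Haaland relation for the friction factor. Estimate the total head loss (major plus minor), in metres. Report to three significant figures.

V = 4Q/(πD²) = 1.097 m/s; V²/2g = 0.06134 m
Re = 2.62×10^5, ε/D = 3.18×10^-6 → f = 0.01474 (Haaland)
Major: h_f = f(L/D)·V²/2g = 0.01474·1970·0.06134 = 1.782 m
Minor: ΣK = 2.31; h_m = ΣK·V²/2g = 0.1417 m
Total H_L = 1.782 + 0.1417 = 1.923 m

H_L ≈ 1.92 m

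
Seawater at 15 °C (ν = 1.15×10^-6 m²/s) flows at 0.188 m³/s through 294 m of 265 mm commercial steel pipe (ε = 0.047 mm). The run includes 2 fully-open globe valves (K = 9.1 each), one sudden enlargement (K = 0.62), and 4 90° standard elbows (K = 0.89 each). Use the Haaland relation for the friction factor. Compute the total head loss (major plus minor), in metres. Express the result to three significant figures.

V = 4Q/(πD²) = 3.409 m/s; V²/2g = 0.5922 m
Re = 7.85×10^5, ε/D = 1.77×10^-4 → f = 0.01456 (Haaland)
Major: h_f = f(L/D)·V²/2g = 0.01456·1109·0.5922 = 9.562 m
Minor: ΣK = 22.4; h_m = ΣK·V²/2g = 13.25 m
Total H_L = 9.562 + 13.25 = 22.82 m

H_L ≈ 22.8 m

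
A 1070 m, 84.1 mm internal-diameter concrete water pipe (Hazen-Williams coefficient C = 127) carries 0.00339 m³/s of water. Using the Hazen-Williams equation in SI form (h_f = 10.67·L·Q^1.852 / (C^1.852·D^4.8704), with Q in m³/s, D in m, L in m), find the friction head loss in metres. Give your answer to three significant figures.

h_f = 10.67·1070·0.00339^1.852 / (127^1.852·0.0841^4.8704) = 6.667 m

h_f ≈ 6.67 m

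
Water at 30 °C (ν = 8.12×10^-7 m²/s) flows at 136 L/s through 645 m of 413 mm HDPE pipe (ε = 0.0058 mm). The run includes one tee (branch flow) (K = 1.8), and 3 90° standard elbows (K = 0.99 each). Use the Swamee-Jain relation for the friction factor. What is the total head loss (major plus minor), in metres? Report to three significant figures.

V = 4Q/(πD²) = 1.015 m/s; V²/2g = 0.05253 m
Re = 5.16×10^5, ε/D = 1.40×10^-5 → f = 0.01324 (Swamee-Jain)
Major: h_f = f(L/D)·V²/2g = 0.01324·1562·0.05253 = 1.087 m
Minor: ΣK = 4.77; h_m = ΣK·V²/2g = 0.2506 m
Total H_L = 1.087 + 0.2506 = 1.337 m

H_L ≈ 1.34 m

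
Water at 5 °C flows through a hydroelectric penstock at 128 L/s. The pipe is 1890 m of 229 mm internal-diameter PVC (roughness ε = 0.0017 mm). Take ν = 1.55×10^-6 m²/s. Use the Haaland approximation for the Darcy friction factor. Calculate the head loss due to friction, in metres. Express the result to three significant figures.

h_f ≈ 54.2 m

V = 4Q/(πD²) = 4·0.128/(π·0.229²) = 3.108 m/s
Re = VD/ν = 3.108·0.229/1.55×10^-6 = 4.59×10^5 → turbulent
ε/D = 0.0017/229 = 7.42×10^-6
Haaland: f = 0.01334
h_f = f(L/D)V²/(2g) = 0.01334·(1890/0.229)·3.108²/(2·9.81) = 54.21 m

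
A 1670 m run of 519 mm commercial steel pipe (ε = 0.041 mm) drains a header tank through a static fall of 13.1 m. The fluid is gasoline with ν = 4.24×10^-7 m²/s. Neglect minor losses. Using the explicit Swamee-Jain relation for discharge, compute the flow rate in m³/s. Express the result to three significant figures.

Swamee-Jain (Type II): Q = -0.965·√(gD⁵h_f/L)·ln[ε/(3.7D) + √(3.17ν²L/(gD³h_f))]
√(gD⁵h_f/L) = √(9.81·0.519⁵·13.1/1670) = 0.05383
ε/(3.7D) = 2.14×10^-5; √(3.17ν²L/(gD³h_f)) = 7.28×10^-6
Q = -0.965·0.05383·ln(2.863×10^-5) = 0.5434 m³/s
Check: V = 2.57 m/s, Re = 3.14×10^6, f = 0.01218, h_f = 13.2 m ≈ 13.1 m ✓

Q ≈ 0.543 m³/s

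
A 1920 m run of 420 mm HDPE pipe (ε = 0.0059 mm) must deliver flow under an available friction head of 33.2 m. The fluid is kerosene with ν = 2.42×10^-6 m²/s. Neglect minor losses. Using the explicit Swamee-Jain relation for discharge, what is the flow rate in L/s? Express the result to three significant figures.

Swamee-Jain (Type II): Q = -0.965·√(gD⁵h_f/L)·ln[ε/(3.7D) + √(3.17ν²L/(gD³h_f))]
√(gD⁵h_f/L) = √(9.81·0.420⁵·33.2/1920) = 0.04708
ε/(3.7D) = 3.80×10^-6; √(3.17ν²L/(gD³h_f)) = 3.84×10^-5
Q = -0.965·0.04708·ln(4.223×10^-5) = 0.4577 m³/s
Check: V = 3.30 m/s, Re = 5.73×10^5, f = 0.01302, h_f = 33.1 m ≈ 33.2 m ✓

Q ≈ 458 L/s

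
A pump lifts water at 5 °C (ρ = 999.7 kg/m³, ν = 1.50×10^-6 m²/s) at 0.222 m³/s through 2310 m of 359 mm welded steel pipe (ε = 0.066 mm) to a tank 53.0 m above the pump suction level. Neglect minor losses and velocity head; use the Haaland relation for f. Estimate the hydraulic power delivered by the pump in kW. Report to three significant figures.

P_hyd ≈ 167 kW

V = 4Q/(πD²) = 2.193 m/s; Re = 5.25×10^5; ε/D = 1.84×10^-4; f = 0.01507
h_f = f(L/D)V²/2g = 23.78 m
Total head H = z + h_f = 53.0 + 23.78 = 76.78 m
P_hyd = ρgQH = 999.7·9.81·0.222·76.78 = 167.2 kW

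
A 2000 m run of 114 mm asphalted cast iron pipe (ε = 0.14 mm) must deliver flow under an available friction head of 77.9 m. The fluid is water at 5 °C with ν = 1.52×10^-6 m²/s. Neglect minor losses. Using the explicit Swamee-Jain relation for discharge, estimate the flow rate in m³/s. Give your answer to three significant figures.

Q ≈ 0.0202 m³/s

Swamee-Jain (Type II): Q = -0.965·√(gD⁵h_f/L)·ln[ε/(3.7D) + √(3.17ν²L/(gD³h_f))]
√(gD⁵h_f/L) = √(9.81·0.114⁵·77.9/2000) = 0.002712
ε/(3.7D) = 3.32×10^-4; √(3.17ν²L/(gD³h_f)) = 1.14×10^-4
Q = -0.965·0.002712·ln(4.457×10^-4) = 0.02020 m³/s
Check: V = 1.98 m/s, Re = 1.48×10^5, f = 0.02244, h_f = 78.5 m ≈ 77.9 m ✓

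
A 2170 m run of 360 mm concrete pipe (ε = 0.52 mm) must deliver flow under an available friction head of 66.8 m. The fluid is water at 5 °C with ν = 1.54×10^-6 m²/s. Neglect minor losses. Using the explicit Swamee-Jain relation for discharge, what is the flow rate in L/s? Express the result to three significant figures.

Swamee-Jain (Type II): Q = -0.965·√(gD⁵h_f/L)·ln[ε/(3.7D) + √(3.17ν²L/(gD³h_f))]
√(gD⁵h_f/L) = √(9.81·0.360⁵·66.8/2170) = 0.04273
ε/(3.7D) = 3.90×10^-4; √(3.17ν²L/(gD³h_f)) = 2.31×10^-5
Q = -0.965·0.04273·ln(4.135×10^-4) = 0.3213 m³/s
Check: V = 3.16 m/s, Re = 7.38×10^5, f = 0.02193, h_f = 67.1 m ≈ 66.8 m ✓

Q ≈ 321 L/s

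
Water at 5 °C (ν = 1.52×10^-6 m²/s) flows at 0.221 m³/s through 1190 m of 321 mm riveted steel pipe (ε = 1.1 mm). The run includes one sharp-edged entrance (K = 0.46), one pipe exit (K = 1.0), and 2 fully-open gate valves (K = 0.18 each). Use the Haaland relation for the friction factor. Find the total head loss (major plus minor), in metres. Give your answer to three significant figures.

V = 4Q/(πD²) = 2.731 m/s; V²/2g = 0.3801 m
Re = 5.77×10^5, ε/D = 0.00343 → f = 0.02742 (Haaland)
Major: h_f = f(L/D)·V²/2g = 0.02742·3707·0.3801 = 38.64 m
Minor: ΣK = 1.82; h_m = ΣK·V²/2g = 0.6918 m
Total H_L = 38.64 + 0.6918 = 39.33 m

H_L ≈ 39.3 m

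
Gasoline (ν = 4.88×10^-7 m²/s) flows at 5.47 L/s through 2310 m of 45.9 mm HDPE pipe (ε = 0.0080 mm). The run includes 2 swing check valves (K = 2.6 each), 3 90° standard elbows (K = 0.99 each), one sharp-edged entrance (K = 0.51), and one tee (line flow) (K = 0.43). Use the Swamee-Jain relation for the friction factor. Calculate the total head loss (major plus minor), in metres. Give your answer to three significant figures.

V = 4Q/(πD²) = 3.306 m/s; V²/2g = 0.5570 m
Re = 3.11×10^5, ε/D = 1.74×10^-4 → f = 0.01603 (Swamee-Jain)
Major: h_f = f(L/D)·V²/2g = 0.01603·50327·0.5570 = 449.4 m
Minor: ΣK = 9.11; h_m = ΣK·V²/2g = 5.074 m
Total H_L = 449.4 + 5.074 = 454.5 m

H_L ≈ 454 m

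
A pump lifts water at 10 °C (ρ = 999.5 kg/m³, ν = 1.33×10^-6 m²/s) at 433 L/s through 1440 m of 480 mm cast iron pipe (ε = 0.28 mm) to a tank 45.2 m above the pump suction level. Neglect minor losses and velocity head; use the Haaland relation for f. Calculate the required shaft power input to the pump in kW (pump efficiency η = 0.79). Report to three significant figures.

P_shaft ≈ 327 kW

V = 4Q/(πD²) = 2.393 m/s; Re = 8.64×10^5; ε/D = 5.83×10^-4; f = 0.01778
h_f = f(L/D)V²/2g = 15.57 m
Total head H = z + h_f = 45.2 + 15.57 = 60.77 m
P_hyd = ρgQH = 999.5·9.81·0.433·60.77 = 258.0 kW
P_shaft = P_hyd/η = 258.0/0.79 = 326.6 kW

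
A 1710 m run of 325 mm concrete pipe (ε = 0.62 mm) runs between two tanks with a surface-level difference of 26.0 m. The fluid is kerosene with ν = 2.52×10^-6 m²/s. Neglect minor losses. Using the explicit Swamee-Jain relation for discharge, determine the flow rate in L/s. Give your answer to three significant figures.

Q ≈ 167 L/s

Swamee-Jain (Type II): Q = -0.965·√(gD⁵h_f/L)·ln[ε/(3.7D) + √(3.17ν²L/(gD³h_f))]
√(gD⁵h_f/L) = √(9.81·0.325⁵·26.0/1710) = 0.02326
ε/(3.7D) = 5.16×10^-4; √(3.17ν²L/(gD³h_f)) = 6.27×10^-5
Q = -0.965·0.02326·ln(5.783×10^-4) = 0.1673 m³/s
Check: V = 2.02 m/s, Re = 2.60×10^5, f = 0.02400, h_f = 26.2 m ≈ 26.0 m ✓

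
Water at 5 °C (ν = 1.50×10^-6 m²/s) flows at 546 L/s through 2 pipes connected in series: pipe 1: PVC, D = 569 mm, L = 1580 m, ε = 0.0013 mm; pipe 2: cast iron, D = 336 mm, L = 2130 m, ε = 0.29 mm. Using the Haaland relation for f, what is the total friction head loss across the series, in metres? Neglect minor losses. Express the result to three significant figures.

Pipe 1: V = 2.147 m/s, Re = 8.15×10^5, ε/D = 2.28×10^-6, f = 0.01203, h_1 = f(L/D)V²/2g = 7.849 m
Pipe 2: V = 6.158 m/s, Re = 1.38×10^6, ε/D = 8.63×10^-4, f = 0.01920, h_2 = f(L/D)V²/2g = 235.3 m
Series → Q common, losses add: H = Σh = 243.1 m

H ≈ 243 m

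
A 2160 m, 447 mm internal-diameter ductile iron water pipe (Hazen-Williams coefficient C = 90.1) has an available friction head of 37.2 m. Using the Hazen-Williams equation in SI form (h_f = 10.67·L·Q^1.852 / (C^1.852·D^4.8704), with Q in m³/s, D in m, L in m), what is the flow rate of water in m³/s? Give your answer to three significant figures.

Q ≈ 0.337 m³/s

Rearranging: Q = [h_f·C^1.852·D^4.8704 / (10.67·L)]^(1/1.852)
Q = [37.2·90.1^1.852·0.447^4.8704 / (10.67·2160)]^0.540 = 0.3369 m³/s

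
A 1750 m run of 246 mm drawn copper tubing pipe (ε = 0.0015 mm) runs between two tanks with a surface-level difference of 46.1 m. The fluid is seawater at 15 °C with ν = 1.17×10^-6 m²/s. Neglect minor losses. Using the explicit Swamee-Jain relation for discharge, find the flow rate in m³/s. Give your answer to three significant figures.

Q ≈ 0.151 m³/s

Swamee-Jain (Type II): Q = -0.965·√(gD⁵h_f/L)·ln[ε/(3.7D) + √(3.17ν²L/(gD³h_f))]
√(gD⁵h_f/L) = √(9.81·0.246⁵·46.1/1750) = 0.01526
ε/(3.7D) = 1.65×10^-6; √(3.17ν²L/(gD³h_f)) = 3.36×10^-5
Q = -0.965·0.01526·ln(3.523×10^-5) = 0.1510 m³/s
Check: V = 3.18 m/s, Re = 6.68×10^5, f = 0.01256, h_f = 45.9 m ≈ 46.1 m ✓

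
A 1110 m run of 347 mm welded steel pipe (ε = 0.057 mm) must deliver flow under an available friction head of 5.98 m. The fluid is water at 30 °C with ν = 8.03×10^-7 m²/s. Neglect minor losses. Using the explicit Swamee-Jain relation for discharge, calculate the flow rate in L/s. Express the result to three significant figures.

Swamee-Jain (Type II): Q = -0.965·√(gD⁵h_f/L)·ln[ε/(3.7D) + √(3.17ν²L/(gD³h_f))]
√(gD⁵h_f/L) = √(9.81·0.347⁵·5.98/1110) = 0.01631
ε/(3.7D) = 4.44×10^-5; √(3.17ν²L/(gD³h_f)) = 3.04×10^-5
Q = -0.965·0.01631·ln(7.482×10^-5) = 0.1495 m³/s
Check: V = 1.58 m/s, Re = 6.83×10^5, f = 0.01476, h_f = 6.01 m ≈ 5.98 m ✓

Q ≈ 149 L/s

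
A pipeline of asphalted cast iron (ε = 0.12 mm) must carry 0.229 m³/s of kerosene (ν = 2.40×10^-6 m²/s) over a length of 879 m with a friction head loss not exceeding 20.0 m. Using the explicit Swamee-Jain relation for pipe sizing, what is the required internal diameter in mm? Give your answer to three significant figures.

Swamee-Jain (Type III): D = 0.66·[ε^1.25·(LQ²/(gh_f))^4.75 + ν·Q^9.4·(L/(gh_f))^5.2]^0.04
LQ²/(gh_f) = 0.2349; L/(gh_f) = 4.480
Term 1 = ε^1.25·(…)^4.75 = 1.29×10^-8; Term 2 = ν·Q^9.4·(…)^5.2 = 5.62×10^-9
D = 0.66·(1.29×10^-8 + 5.62×10^-9)^0.04 = 0.3238 m = 324 mm
Check: V = 2.78 m/s, Re = 3.75×10^5, f = 0.01723, h_f = 18.4 m ≈ 20.0 m ✓

D ≈ 324 mm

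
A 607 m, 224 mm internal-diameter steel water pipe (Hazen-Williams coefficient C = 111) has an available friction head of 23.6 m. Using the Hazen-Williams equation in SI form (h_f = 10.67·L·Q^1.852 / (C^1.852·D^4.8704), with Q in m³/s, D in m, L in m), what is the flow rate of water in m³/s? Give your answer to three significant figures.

Rearranging: Q = [h_f·C^1.852·D^4.8704 / (10.67·L)]^(1/1.852)
Q = [23.6·111^1.852·0.224^4.8704 / (10.67·607)]^0.540 = 0.1047 m³/s

Q ≈ 0.105 m³/s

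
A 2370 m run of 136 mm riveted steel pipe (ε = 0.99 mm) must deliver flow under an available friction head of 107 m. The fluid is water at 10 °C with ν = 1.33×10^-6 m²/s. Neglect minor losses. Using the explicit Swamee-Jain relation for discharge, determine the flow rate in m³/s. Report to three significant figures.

Swamee-Jain (Type II): Q = -0.965·√(gD⁵h_f/L)·ln[ε/(3.7D) + √(3.17ν²L/(gD³h_f))]
√(gD⁵h_f/L) = √(9.81·0.136⁵·107/2370) = 0.004539
ε/(3.7D) = 0.00197; √(3.17ν²L/(gD³h_f)) = 7.09×10^-5
Q = -0.965·0.004539·ln(0.002038) = 0.02714 m³/s
Check: V = 1.87 m/s, Re = 1.91×10^5, f = 0.03470, h_f = 108 m ≈ 107 m ✓

Q ≈ 0.0271 m³/s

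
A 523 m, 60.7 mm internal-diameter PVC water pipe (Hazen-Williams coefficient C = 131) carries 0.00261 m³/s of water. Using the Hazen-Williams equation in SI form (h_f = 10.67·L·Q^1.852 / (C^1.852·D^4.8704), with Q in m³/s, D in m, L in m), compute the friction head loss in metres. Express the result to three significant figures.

h_f = 10.67·523·0.00261^1.852 / (131^1.852·0.0607^4.8704) = 9.278 m

h_f ≈ 9.28 m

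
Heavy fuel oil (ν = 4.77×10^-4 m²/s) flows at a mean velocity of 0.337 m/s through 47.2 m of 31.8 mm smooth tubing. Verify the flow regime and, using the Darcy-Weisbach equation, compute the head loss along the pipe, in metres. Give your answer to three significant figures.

Re = VD/ν = 0.337·0.03180/4.77×10^-4 = 22.5 → laminar (Re < 2300)
f = 64/Re = 2.849
h_f = f(L/D)V²/(2g) = 2.849·(47.2/0.03180)·0.337²/(2·9.81) = 24.47 m

h_f ≈ 24.5 m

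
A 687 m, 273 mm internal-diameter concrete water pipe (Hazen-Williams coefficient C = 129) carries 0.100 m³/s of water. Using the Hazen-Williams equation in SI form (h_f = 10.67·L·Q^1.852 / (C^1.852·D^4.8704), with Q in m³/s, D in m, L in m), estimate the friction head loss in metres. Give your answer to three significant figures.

h_f = 10.67·687·0.100^1.852 / (129^1.852·0.273^4.8704) = 7.086 m

h_f ≈ 7.09 m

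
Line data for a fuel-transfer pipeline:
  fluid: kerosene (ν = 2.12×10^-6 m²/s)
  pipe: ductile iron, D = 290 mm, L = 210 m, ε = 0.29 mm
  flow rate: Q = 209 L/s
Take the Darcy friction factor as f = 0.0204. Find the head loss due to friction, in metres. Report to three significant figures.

h_f ≈ 7.54 m

V = 4Q/(πD²) = 4·0.209/(π·0.290²) = 3.164 m/s
h_f = f(L/D)V²/(2g) = 0.02040·(210/0.290)·3.164²/(2·9.81) = 7.538 m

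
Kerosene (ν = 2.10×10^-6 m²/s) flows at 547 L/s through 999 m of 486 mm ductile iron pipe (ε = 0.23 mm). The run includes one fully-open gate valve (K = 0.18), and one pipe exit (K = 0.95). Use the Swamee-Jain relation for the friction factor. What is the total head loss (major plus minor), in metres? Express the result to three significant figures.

V = 4Q/(πD²) = 2.949 m/s; V²/2g = 0.4432 m
Re = 6.82×10^5, ε/D = 4.73×10^-4 → f = 0.01735 (Swamee-Jain)
Major: h_f = f(L/D)·V²/2g = 0.01735·2056·0.4432 = 15.81 m
Minor: ΣK = 1.13; h_m = ΣK·V²/2g = 0.5008 m
Total H_L = 15.81 + 0.5008 = 16.31 m

H_L ≈ 16.3 m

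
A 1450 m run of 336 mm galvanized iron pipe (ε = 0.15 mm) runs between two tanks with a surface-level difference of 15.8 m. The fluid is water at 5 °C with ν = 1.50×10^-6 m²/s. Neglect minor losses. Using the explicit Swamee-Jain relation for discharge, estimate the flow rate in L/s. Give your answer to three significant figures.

Q ≈ 180 L/s

Swamee-Jain (Type II): Q = -0.965·√(gD⁵h_f/L)·ln[ε/(3.7D) + √(3.17ν²L/(gD³h_f))]
√(gD⁵h_f/L) = √(9.81·0.336⁵·15.8/1450) = 0.02140
ε/(3.7D) = 1.21×10^-4; √(3.17ν²L/(gD³h_f)) = 4.19×10^-5
Q = -0.965·0.02140·ln(1.626×10^-4) = 0.1801 m³/s
Check: V = 2.03 m/s, Re = 4.55×10^5, f = 0.01752, h_f = 15.9 m ≈ 15.8 m ✓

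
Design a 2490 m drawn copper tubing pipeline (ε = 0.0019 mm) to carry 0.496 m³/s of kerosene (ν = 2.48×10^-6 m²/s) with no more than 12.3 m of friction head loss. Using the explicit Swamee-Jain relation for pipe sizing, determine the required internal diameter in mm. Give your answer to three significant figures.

Swamee-Jain (Type III): D = 0.66·[ε^1.25·(LQ²/(gh_f))^4.75 + ν·Q^9.4·(L/(gh_f))^5.2]^0.04
LQ²/(gh_f) = 5.077; L/(gh_f) = 20.64
Term 1 = ε^1.25·(…)^4.75 = 1.58×10^-4; Term 2 = ν·Q^9.4·(…)^5.2 = 0.0233
D = 0.66·(1.58×10^-4 + 0.0233)^0.04 = 0.5680 m = 568 mm
Check: V = 1.96 m/s, Re = 4.48×10^5, f = 0.01340, h_f = 11.5 m ≈ 12.3 m ✓

D ≈ 568 mm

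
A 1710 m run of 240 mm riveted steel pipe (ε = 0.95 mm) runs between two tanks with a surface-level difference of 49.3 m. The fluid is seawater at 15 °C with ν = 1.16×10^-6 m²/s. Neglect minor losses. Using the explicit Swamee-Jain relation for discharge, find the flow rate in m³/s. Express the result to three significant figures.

Q ≈ 0.0986 m³/s

Swamee-Jain (Type II): Q = -0.965·√(gD⁵h_f/L)·ln[ε/(3.7D) + √(3.17ν²L/(gD³h_f))]
√(gD⁵h_f/L) = √(9.81·0.240⁵·49.3/1710) = 0.01501
ε/(3.7D) = 0.00107; √(3.17ν²L/(gD³h_f)) = 3.30×10^-5
Q = -0.965·0.01501·ln(0.001103) = 0.09862 m³/s
Check: V = 2.18 m/s, Re = 4.51×10^5, f = 0.02869, h_f = 49.5 m ≈ 49.3 m ✓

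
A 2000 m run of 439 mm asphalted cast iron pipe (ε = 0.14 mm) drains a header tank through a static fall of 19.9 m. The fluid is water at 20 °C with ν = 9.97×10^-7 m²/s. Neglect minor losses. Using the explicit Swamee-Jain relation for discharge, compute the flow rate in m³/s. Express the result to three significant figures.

Swamee-Jain (Type II): Q = -0.965·√(gD⁵h_f/L)·ln[ε/(3.7D) + √(3.17ν²L/(gD³h_f))]
√(gD⁵h_f/L) = √(9.81·0.439⁵·19.9/2000) = 0.03989
ε/(3.7D) = 8.62×10^-5; √(3.17ν²L/(gD³h_f)) = 1.95×10^-5
Q = -0.965·0.03989·ln(1.057×10^-4) = 0.3524 m³/s
Check: V = 2.33 m/s, Re = 1.03×10^6, f = 0.01591, h_f = 20.0 m ≈ 19.9 m ✓

Q ≈ 0.352 m³/s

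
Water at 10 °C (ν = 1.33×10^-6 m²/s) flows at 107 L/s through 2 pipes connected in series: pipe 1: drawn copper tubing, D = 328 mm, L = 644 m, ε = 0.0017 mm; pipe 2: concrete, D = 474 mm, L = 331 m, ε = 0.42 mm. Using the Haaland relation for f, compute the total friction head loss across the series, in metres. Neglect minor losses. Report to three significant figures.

Pipe 1: V = 1.266 m/s, Re = 3.12×10^5, ε/D = 5.18×10^-6, f = 0.01428, h_1 = f(L/D)V²/2g = 2.291 m
Pipe 2: V = 0.6064 m/s, Re = 2.16×10^5, ε/D = 8.86×10^-4, f = 0.02035, h_2 = f(L/D)V²/2g = 0.2664 m
Series → Q common, losses add: H = Σh = 2.557 m

H ≈ 2.56 m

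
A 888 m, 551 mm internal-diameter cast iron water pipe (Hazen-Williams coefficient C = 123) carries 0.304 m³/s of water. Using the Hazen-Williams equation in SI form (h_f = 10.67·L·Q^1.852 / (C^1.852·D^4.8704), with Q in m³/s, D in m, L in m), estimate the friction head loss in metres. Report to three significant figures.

h_f = 10.67·888·0.304^1.852 / (123^1.852·0.551^4.8704) = 2.565 m

h_f ≈ 2.56 m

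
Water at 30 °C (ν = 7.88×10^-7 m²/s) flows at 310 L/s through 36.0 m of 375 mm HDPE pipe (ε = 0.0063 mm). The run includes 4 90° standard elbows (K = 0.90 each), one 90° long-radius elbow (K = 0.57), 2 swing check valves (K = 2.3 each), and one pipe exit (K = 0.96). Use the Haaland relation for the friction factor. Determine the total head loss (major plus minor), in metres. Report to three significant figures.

H_L ≈ 4.35 m

V = 4Q/(πD²) = 2.807 m/s; V²/2g = 0.4015 m
Re = 1.34×10^6, ε/D = 1.68×10^-5 → f = 0.01142 (Haaland)
Major: h_f = f(L/D)·V²/2g = 0.01142·96.00·0.4015 = 0.4403 m
Minor: ΣK = 9.73; h_m = ΣK·V²/2g = 3.907 m
Total H_L = 0.4403 + 3.907 = 4.347 m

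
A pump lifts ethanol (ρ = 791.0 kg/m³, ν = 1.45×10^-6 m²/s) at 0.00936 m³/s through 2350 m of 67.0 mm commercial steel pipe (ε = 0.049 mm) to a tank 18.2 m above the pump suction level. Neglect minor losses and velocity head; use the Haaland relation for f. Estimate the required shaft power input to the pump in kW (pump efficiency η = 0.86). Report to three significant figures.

P_shaft ≈ 23.4 kW

V = 4Q/(πD²) = 2.655 m/s; Re = 1.23×10^5; ε/D = 7.31×10^-4; f = 0.02056
h_f = f(L/D)V²/2g = 259.1 m
Total head H = z + h_f = 18.2 + 259.1 = 277.3 m
P_hyd = ρgQH = 791.0·9.81·0.00936·277.3 = 20.14 kW
P_shaft = P_hyd/η = 20.14/0.86 = 23.42 kW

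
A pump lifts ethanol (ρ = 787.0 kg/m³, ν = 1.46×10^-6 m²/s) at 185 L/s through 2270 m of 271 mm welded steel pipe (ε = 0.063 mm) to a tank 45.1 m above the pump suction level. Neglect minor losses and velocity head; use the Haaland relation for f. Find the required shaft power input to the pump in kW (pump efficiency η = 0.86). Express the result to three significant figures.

P_shaft ≈ 187 kW

V = 4Q/(πD²) = 3.207 m/s; Re = 5.95×10^5; ε/D = 2.32×10^-4; f = 0.01539
h_f = f(L/D)V²/2g = 67.60 m
Total head H = z + h_f = 45.1 + 67.60 = 112.7 m
P_hyd = ρgQH = 787.0·9.81·0.185·112.7 = 161.0 kW
P_shaft = P_hyd/η = 161.0/0.86 = 187.2 kW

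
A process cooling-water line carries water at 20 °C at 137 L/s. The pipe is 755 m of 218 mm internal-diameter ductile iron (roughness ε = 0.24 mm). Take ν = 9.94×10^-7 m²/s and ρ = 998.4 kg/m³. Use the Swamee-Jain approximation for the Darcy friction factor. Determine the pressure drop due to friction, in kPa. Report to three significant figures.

Δp ≈ 479 kPa

V = 4Q/(πD²) = 4·0.137/(π·0.218²) = 3.670 m/s
Re = VD/ν = 3.670·0.218/9.94×10^-7 = 8.05×10^5 → turbulent
ε/D = 0.24/218 = 0.00110
Swamee-Jain: f = 0.02055
h_f = f(L/D)V²/(2g) = 0.02055·(755/0.218)·3.670²/(2·9.81) = 48.88 m
Δp = ρg·h_f = 998.4·9.81·48.88 = 478.7 kPa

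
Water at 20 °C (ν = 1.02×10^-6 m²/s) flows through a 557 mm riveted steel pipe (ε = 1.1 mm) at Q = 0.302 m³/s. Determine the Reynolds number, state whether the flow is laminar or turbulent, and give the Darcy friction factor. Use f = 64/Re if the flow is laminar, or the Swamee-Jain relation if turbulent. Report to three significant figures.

Re ≈ 6.77×10^5; turbulent; f ≈ 0.0237

V = 4Q/(πD²) = 1.239 m/s
Re = VD/ν = 1.239·0.557/1.02×10^-6 = 6.77×10^5
Re > 4000 → turbulent; ε/D = 0.00197
Swamee-Jain: f = 0.02371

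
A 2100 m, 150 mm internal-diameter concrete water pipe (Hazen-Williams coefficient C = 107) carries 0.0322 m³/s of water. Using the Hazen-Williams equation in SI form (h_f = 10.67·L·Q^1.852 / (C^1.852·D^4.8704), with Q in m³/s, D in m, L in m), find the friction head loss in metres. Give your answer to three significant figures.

h_f = 10.67·2100·0.0322^1.852 / (107^1.852·0.150^4.8704) = 69.39 m

h_f ≈ 69.4 m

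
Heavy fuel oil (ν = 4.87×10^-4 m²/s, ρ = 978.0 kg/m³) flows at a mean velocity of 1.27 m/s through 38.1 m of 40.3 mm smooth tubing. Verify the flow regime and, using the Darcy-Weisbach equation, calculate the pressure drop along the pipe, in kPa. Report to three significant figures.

Δp ≈ 454 kPa

Re = VD/ν = 1.27·0.04030/4.87×10^-4 = 105 → laminar (Re < 2300)
f = 64/Re = 0.6090
h_f = f(L/D)V²/(2g) = 0.6090·(38.1/0.04030)·1.27²/(2·9.81) = 47.33 m
Δp = ρg·h_f = 978.0·9.81·47.33 = 454.1 kPa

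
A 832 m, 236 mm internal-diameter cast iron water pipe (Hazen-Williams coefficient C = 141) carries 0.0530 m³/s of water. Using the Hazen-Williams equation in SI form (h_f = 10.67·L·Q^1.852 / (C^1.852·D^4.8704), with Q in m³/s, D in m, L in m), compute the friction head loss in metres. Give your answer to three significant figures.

h_f ≈ 4.57 m

h_f = 10.67·832·0.0530^1.852 / (141^1.852·0.236^4.8704) = 4.565 m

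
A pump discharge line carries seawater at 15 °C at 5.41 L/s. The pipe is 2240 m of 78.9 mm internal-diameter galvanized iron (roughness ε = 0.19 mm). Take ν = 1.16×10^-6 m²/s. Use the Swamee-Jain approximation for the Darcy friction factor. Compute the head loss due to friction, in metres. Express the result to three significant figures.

V = 4Q/(πD²) = 4·0.00541/(π·0.0789²) = 1.107 m/s
Re = VD/ν = 1.107·0.0789/1.16×10^-6 = 7.53×10^4 → turbulent
ε/D = 0.19/78.9 = 0.00241
Swamee-Jain: f = 0.02682
h_f = f(L/D)V²/(2g) = 0.02682·(2240/0.0789)·1.107²/(2·9.81) = 47.52 m

h_f ≈ 47.5 m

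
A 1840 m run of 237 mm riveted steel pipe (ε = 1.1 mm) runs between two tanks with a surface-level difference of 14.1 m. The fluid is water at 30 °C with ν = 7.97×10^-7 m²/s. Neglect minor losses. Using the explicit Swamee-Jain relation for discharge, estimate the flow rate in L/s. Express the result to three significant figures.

Swamee-Jain (Type II): Q = -0.965·√(gD⁵h_f/L)·ln[ε/(3.7D) + √(3.17ν²L/(gD³h_f))]
√(gD⁵h_f/L) = √(9.81·0.237⁵·14.1/1840) = 0.007497
ε/(3.7D) = 0.00125; √(3.17ν²L/(gD³h_f)) = 4.49×10^-5
Q = -0.965·0.007497·ln(0.001299) = 0.04808 m³/s
Check: V = 1.09 m/s, Re = 3.24×10^5, f = 0.03013, h_f = 14.2 m ≈ 14.1 m ✓

Q ≈ 48.1 L/s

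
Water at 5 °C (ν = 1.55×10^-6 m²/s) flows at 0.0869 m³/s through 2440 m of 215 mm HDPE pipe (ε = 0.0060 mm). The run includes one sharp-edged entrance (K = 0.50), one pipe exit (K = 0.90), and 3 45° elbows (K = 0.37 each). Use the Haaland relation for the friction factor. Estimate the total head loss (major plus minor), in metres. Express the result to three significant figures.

H_L ≈ 48.2 m

V = 4Q/(πD²) = 2.394 m/s; V²/2g = 0.2920 m
Re = 3.32×10^5, ε/D = 2.79×10^-5 → f = 0.01433 (Haaland)
Major: h_f = f(L/D)·V²/2g = 0.01433·11349·0.2920 = 47.48 m
Minor: ΣK = 2.51; h_m = ΣK·V²/2g = 0.7330 m
Total H_L = 47.48 + 0.7330 = 48.22 m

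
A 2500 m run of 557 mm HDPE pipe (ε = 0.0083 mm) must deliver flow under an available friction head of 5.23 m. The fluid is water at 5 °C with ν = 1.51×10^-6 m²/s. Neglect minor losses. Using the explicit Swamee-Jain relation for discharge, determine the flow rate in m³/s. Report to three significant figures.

Q ≈ 0.318 m³/s

Swamee-Jain (Type II): Q = -0.965·√(gD⁵h_f/L)·ln[ε/(3.7D) + √(3.17ν²L/(gD³h_f))]
√(gD⁵h_f/L) = √(9.81·0.557⁵·5.23/2500) = 0.03317
ε/(3.7D) = 4.03×10^-6; √(3.17ν²L/(gD³h_f)) = 4.51×10^-5
Q = -0.965·0.03317·ln(4.917×10^-5) = 0.3175 m³/s
Check: V = 1.30 m/s, Re = 4.81×10^5, f = 0.01342, h_f = 5.21 m ≈ 5.23 m ✓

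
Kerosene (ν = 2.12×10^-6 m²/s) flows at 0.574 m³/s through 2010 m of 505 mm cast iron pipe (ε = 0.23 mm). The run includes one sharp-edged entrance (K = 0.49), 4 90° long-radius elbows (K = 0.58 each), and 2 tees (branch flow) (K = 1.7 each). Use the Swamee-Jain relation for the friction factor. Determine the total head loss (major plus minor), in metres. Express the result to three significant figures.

H_L ≈ 31.3 m

V = 4Q/(πD²) = 2.866 m/s; V²/2g = 0.4186 m
Re = 6.83×10^5, ε/D = 4.55×10^-4 → f = 0.01723 (Swamee-Jain)
Major: h_f = f(L/D)·V²/2g = 0.01723·3980·0.4186 = 28.71 m
Minor: ΣK = 6.21; h_m = ΣK·V²/2g = 2.599 m
Total H_L = 28.71 + 2.599 = 31.31 m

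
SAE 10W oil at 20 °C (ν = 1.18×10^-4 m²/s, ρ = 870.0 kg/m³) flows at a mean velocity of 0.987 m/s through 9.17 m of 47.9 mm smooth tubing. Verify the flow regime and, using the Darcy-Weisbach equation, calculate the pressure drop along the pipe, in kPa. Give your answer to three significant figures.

Re = VD/ν = 0.987·0.04790/1.18×10^-4 = 401 → laminar (Re < 2300)
f = 64/Re = 0.1597
h_f = f(L/D)V²/(2g) = 0.1597·(9.17/0.04790)·0.987²/(2·9.81) = 1.518 m
Δp = ρg·h_f = 870.0·9.81·1.518 = 12.96 kPa

Δp ≈ 13.0 kPa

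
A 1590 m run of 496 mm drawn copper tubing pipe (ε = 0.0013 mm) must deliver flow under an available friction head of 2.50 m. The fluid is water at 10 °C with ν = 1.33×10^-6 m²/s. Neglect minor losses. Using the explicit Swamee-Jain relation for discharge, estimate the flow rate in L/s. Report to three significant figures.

Swamee-Jain (Type II): Q = -0.965·√(gD⁵h_f/L)·ln[ε/(3.7D) + √(3.17ν²L/(gD³h_f))]
√(gD⁵h_f/L) = √(9.81·0.496⁵·2.50/1590) = 0.02152
ε/(3.7D) = 7.08×10^-7; √(3.17ν²L/(gD³h_f)) = 5.46×10^-5
Q = -0.965·0.02152·ln(5.529×10^-5) = 0.2036 m³/s
Check: V = 1.05 m/s, Re = 3.93×10^5, f = 0.01371, h_f = 2.49 m ≈ 2.50 m ✓

Q ≈ 204 L/s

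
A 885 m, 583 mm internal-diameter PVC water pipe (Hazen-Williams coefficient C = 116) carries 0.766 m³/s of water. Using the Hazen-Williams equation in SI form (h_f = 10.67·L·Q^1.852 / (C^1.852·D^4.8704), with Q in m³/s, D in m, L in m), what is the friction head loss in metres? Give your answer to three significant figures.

h_f = 10.67·885·0.766^1.852 / (116^1.852·0.583^4.8704) = 11.98 m

h_f ≈ 12.0 m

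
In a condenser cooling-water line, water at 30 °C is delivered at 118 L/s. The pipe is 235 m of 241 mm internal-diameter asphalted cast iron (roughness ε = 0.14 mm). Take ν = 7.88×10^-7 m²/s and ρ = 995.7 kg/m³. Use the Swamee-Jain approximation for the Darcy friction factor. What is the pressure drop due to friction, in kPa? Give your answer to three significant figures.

Δp ≈ 58.3 kPa

V = 4Q/(πD²) = 4·0.118/(π·0.241²) = 2.587 m/s
Re = VD/ν = 2.587·0.241/7.88×10^-7 = 7.91×10^5 → turbulent
ε/D = 0.14/241 = 5.81×10^-4
Swamee-Jain: f = 0.01795
h_f = f(L/D)V²/(2g) = 0.01795·(235/0.241)·2.587²/(2·9.81) = 5.968 m
Δp = ρg·h_f = 995.7·9.81·5.968 = 58.30 kPa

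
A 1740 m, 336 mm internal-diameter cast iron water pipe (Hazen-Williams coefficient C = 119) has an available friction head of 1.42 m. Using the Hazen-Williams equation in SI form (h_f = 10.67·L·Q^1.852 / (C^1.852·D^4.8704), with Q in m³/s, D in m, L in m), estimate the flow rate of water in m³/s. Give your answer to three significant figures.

Q ≈ 0.0405 m³/s

Rearranging: Q = [h_f·C^1.852·D^4.8704 / (10.67·L)]^(1/1.852)
Q = [1.42·119^1.852·0.336^4.8704 / (10.67·1740)]^0.540 = 0.04048 m³/s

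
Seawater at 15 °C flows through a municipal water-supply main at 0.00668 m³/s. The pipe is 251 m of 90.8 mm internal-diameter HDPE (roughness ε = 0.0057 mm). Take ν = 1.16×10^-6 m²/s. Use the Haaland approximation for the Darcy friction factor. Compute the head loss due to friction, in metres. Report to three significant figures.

V = 4Q/(πD²) = 4·0.00668/(π·0.0908²) = 1.032 m/s
Re = VD/ν = 1.032·0.0908/1.16×10^-6 = 8.08×10^4 → turbulent
ε/D = 0.0057/90.8 = 6.28×10^-5
Haaland: f = 0.01888
h_f = f(L/D)V²/(2g) = 0.01888·(251/0.0908)·1.032²/(2·9.81) = 2.831 m

h_f ≈ 2.83 m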